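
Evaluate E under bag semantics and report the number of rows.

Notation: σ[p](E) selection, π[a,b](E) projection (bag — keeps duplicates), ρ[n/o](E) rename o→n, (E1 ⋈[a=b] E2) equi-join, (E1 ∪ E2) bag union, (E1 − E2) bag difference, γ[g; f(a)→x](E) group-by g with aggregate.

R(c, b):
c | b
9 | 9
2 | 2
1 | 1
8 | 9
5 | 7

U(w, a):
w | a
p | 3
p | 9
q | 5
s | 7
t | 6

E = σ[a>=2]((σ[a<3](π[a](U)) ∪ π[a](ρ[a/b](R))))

Row counts bottom-up:
  U → 5
  π[a](U) → 5
  σ[a<3](π[a](U)) → 0
  R → 5
  ρ[a/b](R) → 5
  π[a](ρ[a/b](R)) → 5
  (σ[a<3](π[a](U)) ∪ π[a](ρ[a/b](R))) → 5
  σ[a>=2]((σ[a<3](π[a](U)) ∪ π[a](ρ[a/b](R)))) → 4

|E| = 4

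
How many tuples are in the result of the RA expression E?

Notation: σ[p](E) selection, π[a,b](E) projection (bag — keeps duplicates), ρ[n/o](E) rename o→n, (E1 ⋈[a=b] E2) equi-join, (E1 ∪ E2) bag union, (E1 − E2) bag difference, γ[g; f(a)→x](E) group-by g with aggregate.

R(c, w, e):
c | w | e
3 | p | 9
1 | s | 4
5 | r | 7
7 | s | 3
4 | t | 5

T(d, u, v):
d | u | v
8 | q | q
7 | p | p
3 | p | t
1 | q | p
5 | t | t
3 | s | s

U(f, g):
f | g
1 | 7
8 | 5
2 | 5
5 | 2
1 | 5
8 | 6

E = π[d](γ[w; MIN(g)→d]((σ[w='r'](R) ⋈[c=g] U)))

Per-node cardinality:
  R → 5
  σ[w='r'](R) → 1
  U → 6
  (σ[w='r'](R) ⋈[c=g] U) → 3
  γ[w; MIN(g)→d]((σ[w='r'](R) ⋈[c=g] U)) → 1
  π[d](γ[w; MIN(g)→d]((σ[w='r'](R) ⋈[c=g] U))) → 1

|E| = 1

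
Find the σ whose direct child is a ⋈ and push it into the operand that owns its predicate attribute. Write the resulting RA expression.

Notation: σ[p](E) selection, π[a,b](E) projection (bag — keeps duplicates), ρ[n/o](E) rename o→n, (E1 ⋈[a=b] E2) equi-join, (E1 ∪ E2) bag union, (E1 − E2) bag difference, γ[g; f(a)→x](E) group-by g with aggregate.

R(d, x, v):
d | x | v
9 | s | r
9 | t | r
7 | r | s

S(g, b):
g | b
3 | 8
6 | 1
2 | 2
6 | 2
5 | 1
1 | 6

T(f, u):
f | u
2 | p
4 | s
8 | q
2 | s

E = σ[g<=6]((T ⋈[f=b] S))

σ filters on g, owned by the right side.
E' = (T ⋈[f=b] σ[g<=6](S))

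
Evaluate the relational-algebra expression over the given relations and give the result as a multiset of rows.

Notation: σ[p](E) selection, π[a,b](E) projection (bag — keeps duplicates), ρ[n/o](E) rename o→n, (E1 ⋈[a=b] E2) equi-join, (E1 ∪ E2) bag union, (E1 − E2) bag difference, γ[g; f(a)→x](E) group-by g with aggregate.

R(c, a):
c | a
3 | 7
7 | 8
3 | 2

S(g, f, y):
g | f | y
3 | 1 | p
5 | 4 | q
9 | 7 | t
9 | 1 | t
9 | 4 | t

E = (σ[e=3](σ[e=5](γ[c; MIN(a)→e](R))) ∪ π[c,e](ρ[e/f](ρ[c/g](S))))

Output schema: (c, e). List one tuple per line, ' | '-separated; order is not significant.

Per-node cardinality:
  R → 3
  γ[c; MIN(a)→e](R) → 2
  σ[e=5](γ[c; MIN(a)→e](R)) → 0
  σ[e=3](σ[e=5](γ[c; MIN(a)→e](R))) → 0
  S → 5
  ρ[c/g](S) → 5
  ρ[e/f](ρ[c/g](S)) → 5
  π[c,e](ρ[e/f](ρ[c/g](S))) → 5
  (σ[e=3](σ[e=5](γ[c; MIN(a)→e](R))) ∪ π[c,e](ρ[e/f](ρ[c/g](S)))) → 5

== RESULT ==
c | e
3 | 1
5 | 4
9 | 1
9 | 4
9 | 7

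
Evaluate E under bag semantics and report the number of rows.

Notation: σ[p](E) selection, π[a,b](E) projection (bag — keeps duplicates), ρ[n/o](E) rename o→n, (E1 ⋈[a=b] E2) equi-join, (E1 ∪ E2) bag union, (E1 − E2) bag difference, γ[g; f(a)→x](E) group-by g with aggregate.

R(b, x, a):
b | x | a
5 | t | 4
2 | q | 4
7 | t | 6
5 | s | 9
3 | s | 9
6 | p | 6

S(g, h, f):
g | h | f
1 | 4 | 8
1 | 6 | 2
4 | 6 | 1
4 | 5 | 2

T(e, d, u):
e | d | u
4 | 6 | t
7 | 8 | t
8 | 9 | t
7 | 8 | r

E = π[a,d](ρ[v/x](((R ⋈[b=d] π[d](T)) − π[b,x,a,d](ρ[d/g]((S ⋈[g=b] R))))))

Per-node cardinality:
  R → 6
  T → 4
  π[d](T) → 4
  (R ⋈[b=d] π[d](T)) → 1
  S → 4
  R → 6
  (S ⋈[g=b] R) → 0
  ρ[d/g]((S ⋈[g=b] R)) → 0
  π[b,x,a,d](ρ[d/g]((S ⋈[g=b] R))) → 0
  ((R ⋈[b=d] π[d](T)) − π[b,x,a,d](ρ[d/g]((S ⋈[g=b] R)))) → 1
  ρ[v/x](((R ⋈[b=d] π[d](T)) − π[b,x,a,d](ρ[d/g]((S ⋈[g=b] R))))) → 1
  π[a,d](ρ[v/x](((R ⋈[b=d] π[d](T)) − π[b,x,a,d](ρ[d/g]((S ⋈[g=b] R)))))) → 1

|E| = 1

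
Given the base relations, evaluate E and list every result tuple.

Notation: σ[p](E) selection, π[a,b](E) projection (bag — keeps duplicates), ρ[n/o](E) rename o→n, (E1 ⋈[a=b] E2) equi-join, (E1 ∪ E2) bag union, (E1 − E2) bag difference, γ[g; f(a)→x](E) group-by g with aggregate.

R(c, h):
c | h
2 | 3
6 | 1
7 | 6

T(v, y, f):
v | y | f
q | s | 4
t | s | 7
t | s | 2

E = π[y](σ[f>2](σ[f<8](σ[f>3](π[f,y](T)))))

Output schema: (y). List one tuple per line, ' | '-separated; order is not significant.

Per-node cardinality:
  T → 3
  π[f,y](T) → 3
  σ[f>3](π[f,y](T)) → 2
  σ[f<8](σ[f>3](π[f,y](T))) → 2
  σ[f>2](σ[f<8](σ[f>3](π[f,y](T)))) → 2
  π[y](σ[f>2](σ[f<8](σ[f>3](π[f,y](T))))) → 2

== RESULT ==
y
s
s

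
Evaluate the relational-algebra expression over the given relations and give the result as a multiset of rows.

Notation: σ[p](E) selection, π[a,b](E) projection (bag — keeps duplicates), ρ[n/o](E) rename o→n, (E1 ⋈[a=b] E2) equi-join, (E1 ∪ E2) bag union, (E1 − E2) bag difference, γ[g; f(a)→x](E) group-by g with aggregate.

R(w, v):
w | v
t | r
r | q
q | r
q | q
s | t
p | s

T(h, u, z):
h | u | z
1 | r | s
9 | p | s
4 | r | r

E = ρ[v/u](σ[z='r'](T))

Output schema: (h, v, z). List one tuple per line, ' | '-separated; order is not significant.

Per-node cardinality:
  T → 3
  σ[z='r'](T) → 1
  ρ[v/u](σ[z='r'](T)) → 1

== RESULT ==
h | v | z
4 | r | r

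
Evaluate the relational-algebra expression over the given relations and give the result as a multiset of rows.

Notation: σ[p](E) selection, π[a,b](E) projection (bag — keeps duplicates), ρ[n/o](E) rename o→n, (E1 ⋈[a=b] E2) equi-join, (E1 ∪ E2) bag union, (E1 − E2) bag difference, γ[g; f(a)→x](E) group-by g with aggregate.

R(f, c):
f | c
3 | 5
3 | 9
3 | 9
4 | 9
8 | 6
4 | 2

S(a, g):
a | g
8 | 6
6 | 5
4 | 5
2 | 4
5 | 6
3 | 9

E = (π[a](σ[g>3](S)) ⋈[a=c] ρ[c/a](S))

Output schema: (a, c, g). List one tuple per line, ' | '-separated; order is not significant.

Per-node cardinality:
  S → 6
  σ[g>3](S) → 6
  π[a](σ[g>3](S)) → 6
  S → 6
  ρ[c/a](S) → 6
  (π[a](σ[g>3](S)) ⋈[a=c] ρ[c/a](S)) → 6

== RESULT ==
a | c | g
2 | 2 | 4
3 | 3 | 9
4 | 4 | 5
5 | 5 | 6
6 | 6 | 5
8 | 8 | 6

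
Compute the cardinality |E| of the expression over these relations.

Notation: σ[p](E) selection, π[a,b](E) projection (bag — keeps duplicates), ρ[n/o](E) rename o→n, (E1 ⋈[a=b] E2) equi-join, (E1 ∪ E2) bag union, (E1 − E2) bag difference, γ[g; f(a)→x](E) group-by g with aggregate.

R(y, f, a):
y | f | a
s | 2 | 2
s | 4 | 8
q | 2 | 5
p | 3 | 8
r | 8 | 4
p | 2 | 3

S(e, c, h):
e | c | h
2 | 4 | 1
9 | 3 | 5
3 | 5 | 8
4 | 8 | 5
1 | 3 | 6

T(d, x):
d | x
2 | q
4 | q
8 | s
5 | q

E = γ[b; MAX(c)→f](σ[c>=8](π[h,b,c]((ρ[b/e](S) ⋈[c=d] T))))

Stepwise |·|:
  S → 5
  ρ[b/e](S) → 5
  T → 4
  (ρ[b/e](S) ⋈[c=d] T) → 3
  π[h,b,c]((ρ[b/e](S) ⋈[c=d] T)) → 3
  σ[c>=8](π[h,b,c]((ρ[b/e](S) ⋈[c=d] T))) → 1
  γ[b; MAX(c)→f](σ[c>=8](π[h,b,c]((ρ[b/e](S) ⋈[c=d] T)))) → 1

|E| = 1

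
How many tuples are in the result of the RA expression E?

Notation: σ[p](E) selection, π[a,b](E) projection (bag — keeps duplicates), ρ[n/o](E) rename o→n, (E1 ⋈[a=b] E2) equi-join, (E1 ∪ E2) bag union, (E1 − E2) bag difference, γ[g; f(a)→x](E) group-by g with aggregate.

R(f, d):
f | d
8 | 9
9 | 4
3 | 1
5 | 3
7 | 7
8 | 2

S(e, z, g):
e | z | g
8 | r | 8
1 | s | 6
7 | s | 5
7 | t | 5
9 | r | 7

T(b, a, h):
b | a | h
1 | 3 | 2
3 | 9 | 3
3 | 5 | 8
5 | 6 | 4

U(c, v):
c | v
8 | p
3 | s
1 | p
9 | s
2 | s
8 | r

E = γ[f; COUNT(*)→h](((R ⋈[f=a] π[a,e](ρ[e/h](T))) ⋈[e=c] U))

Per-node cardinality:
  R → 6
  T → 4
  ρ[e/h](T) → 4
  π[a,e](ρ[e/h](T)) → 4
  (R ⋈[f=a] π[a,e](ρ[e/h](T))) → 3
  U → 6
  ((R ⋈[f=a] π[a,e](ρ[e/h](T))) ⋈[e=c] U) → 4
  γ[f; COUNT(*)→h](((R ⋈[f=a] π[a,e](ρ[e/h](T))) ⋈[e=c] U)) → 3

|E| = 3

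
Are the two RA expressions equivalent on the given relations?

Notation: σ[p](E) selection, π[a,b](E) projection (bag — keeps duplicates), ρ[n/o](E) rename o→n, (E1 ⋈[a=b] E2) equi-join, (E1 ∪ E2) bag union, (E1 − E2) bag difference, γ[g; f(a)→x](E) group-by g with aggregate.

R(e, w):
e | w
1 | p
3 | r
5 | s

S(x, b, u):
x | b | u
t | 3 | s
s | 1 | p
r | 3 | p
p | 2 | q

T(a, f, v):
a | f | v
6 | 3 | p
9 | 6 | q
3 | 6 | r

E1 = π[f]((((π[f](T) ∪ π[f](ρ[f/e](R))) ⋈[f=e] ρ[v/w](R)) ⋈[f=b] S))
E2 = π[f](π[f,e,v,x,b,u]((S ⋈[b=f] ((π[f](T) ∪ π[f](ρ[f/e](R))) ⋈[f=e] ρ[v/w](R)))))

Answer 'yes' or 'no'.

E1 row counts bottom-up:
  T → 3
  π[f](T) → 3
  R → 3
  ρ[f/e](R) → 3
  π[f](ρ[f/e](R)) → 3
  (π[f](T) ∪ π[f](ρ[f/e](R))) → 6
  R → 3
  ρ[v/w](R) → 3
  ((π[f](T) ∪ π[f](ρ[f/e](R))) ⋈[f=e] ρ[v/w](R)) → 4
  S → 4
  (((π[f](T) ∪ π[f](ρ[f/e](R))) ⋈[f=e] ρ[v/w](R)) ⋈[f=b] S) → 5
  π[f]((((π[f](T) ∪ π[f](ρ[f/e](R))) ⋈[f=e] ρ[v/w](R)) ⋈[f=b] S)) → 5
E2 row counts bottom-up:
  S → 4
  T → 3
  π[f](T) → 3
  R → 3
  ρ[f/e](R) → 3
  π[f](ρ[f/e](R)) → 3
  (π[f](T) ∪ π[f](ρ[f/e](R))) → 6
  R → 3
  ρ[v/w](R) → 3
  ((π[f](T) ∪ π[f](ρ[f/e](R))) ⋈[f=e] ρ[v/w](R)) → 4
  (S ⋈[b=f] ((π[f](T) ∪ π[f](ρ[f/e](R))) ⋈[f=e] ρ[v/w](R))) → 5
  π[f,e,v,x,b,u]((S ⋈[b=f] ((π[f](T) ∪ π[f](ρ[f/e](R))) ⋈[f=e] ρ[v/w](R)))) → 5
  π[f](π[f,e,v,x,b,u]((S ⋈[b=f] ((π[f](T) ∪ π[f](ρ[f/e](R))) ⋈[f=e] ρ[v/w](R))))) → 5

E1 and E2 produce the same multiset:
f
1
3
3
3
3

yes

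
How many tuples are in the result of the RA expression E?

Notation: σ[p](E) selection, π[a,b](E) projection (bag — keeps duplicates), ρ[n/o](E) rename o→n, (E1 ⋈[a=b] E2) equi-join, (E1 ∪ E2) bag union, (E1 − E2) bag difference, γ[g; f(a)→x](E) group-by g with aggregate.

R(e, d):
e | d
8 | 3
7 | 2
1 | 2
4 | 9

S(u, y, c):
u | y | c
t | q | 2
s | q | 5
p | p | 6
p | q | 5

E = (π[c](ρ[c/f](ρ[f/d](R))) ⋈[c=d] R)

Row counts bottom-up:
  R → 4
  ρ[f/d](R) → 4
  ρ[c/f](ρ[f/d](R)) → 4
  π[c](ρ[c/f](ρ[f/d](R))) → 4
  R → 4
  (π[c](ρ[c/f](ρ[f/d](R))) ⋈[c=d] R) → 6

|E| = 6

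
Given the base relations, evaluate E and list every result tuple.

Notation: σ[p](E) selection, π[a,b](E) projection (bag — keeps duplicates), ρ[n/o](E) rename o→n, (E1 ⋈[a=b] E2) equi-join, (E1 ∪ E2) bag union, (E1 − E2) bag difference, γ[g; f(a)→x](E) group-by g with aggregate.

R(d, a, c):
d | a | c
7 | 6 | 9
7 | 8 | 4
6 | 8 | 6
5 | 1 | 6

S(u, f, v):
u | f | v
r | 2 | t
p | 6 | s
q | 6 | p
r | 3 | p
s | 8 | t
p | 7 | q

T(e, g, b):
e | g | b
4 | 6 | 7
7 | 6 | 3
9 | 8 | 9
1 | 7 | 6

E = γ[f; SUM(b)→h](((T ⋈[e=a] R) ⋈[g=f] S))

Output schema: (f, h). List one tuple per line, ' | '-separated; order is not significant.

Subexpression sizes:
  T → 4
  R → 4
  (T ⋈[e=a] R) → 1
  S → 6
  ((T ⋈[e=a] R) ⋈[g=f] S) → 1
  γ[f; SUM(b)→h](((T ⋈[e=a] R) ⋈[g=f] S)) → 1

== RESULT ==
f | h
7 | 6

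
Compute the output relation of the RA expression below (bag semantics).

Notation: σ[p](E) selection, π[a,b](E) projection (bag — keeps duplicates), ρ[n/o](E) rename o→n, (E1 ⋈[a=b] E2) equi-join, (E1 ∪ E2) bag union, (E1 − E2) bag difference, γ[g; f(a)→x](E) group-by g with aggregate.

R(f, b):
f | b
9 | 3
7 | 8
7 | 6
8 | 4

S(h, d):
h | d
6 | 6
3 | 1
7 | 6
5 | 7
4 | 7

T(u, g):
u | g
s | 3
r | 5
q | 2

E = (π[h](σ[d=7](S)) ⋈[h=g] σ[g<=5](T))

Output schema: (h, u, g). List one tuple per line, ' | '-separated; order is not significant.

Row counts bottom-up:
  S → 5
  σ[d=7](S) → 2
  π[h](σ[d=7](S)) → 2
  T → 3
  σ[g<=5](T) → 3
  (π[h](σ[d=7](S)) ⋈[h=g] σ[g<=5](T)) → 1

== RESULT ==
h | u | g
5 | r | 5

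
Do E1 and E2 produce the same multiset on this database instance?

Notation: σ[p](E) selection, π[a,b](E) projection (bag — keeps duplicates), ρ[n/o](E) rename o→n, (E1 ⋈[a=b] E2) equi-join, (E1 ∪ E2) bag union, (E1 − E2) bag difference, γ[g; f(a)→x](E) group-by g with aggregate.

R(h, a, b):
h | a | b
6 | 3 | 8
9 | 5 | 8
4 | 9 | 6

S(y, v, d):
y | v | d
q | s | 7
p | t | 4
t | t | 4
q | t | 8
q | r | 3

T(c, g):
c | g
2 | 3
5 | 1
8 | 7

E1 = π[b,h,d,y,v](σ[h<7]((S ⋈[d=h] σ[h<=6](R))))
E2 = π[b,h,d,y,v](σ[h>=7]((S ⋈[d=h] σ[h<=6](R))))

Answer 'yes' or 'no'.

E1 row counts bottom-up:
  S → 5
  R → 3
  σ[h<=6](R) → 2
  (S ⋈[d=h] σ[h<=6](R)) → 2
  σ[h<7]((S ⋈[d=h] σ[h<=6](R))) → 2
  π[b,h,d,y,v](σ[h<7]((S ⋈[d=h] σ[h<=6](R)))) → 2
E2 row counts bottom-up:
  S → 5
  R → 3
  σ[h<=6](R) → 2
  (S ⋈[d=h] σ[h<=6](R)) → 2
  σ[h>=7]((S ⋈[d=h] σ[h<=6](R))) → 0
  π[b,h,d,y,v](σ[h>=7]((S ⋈[d=h] σ[h<=6](R)))) → 0

E1 result:
b | h | d | y | v
6 | 4 | 4 | p | t
6 | 4 | 4 | t | t
E2 result:
b | h | d | y | v
(0 rows)
Witness: (6, 4, 4, 't', 't') appears 1× in E1 but 0× in E2.

no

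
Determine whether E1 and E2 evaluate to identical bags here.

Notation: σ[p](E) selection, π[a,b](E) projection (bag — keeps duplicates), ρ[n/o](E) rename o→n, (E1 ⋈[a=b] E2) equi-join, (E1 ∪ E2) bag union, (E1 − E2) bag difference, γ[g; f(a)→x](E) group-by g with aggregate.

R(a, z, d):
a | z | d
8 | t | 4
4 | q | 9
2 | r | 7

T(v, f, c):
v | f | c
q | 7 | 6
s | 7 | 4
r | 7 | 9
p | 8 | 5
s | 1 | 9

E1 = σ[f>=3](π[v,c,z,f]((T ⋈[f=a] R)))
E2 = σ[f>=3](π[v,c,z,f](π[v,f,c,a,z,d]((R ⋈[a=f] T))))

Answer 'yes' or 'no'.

E1 row counts bottom-up:
  T → 5
  R → 3
  (T ⋈[f=a] R) → 1
  π[v,c,z,f]((T ⋈[f=a] R)) → 1
  σ[f>=3](π[v,c,z,f]((T ⋈[f=a] R))) → 1
E2 row counts bottom-up:
  R → 3
  T → 5
  (R ⋈[a=f] T) → 1
  π[v,f,c,a,z,d]((R ⋈[a=f] T)) → 1
  π[v,c,z,f](π[v,f,c,a,z,d]((R ⋈[a=f] T))) → 1
  σ[f>=3](π[v,c,z,f](π[v,f,c,a,z,d]((R ⋈[a=f] T)))) → 1

E1 and E2 produce the same multiset:
v | c | z | f
p | 5 | t | 8

yes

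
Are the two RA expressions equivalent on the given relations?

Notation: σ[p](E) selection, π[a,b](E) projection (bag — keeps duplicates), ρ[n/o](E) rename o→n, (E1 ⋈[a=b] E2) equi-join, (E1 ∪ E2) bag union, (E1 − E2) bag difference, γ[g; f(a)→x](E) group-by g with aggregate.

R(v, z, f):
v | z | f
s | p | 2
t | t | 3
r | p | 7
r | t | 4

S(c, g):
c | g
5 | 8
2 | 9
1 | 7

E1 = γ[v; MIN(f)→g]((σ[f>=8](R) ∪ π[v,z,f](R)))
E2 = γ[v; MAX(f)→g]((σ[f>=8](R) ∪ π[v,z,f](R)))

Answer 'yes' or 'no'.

E1 subexpression sizes:
  R → 4
  σ[f>=8](R) → 0
  R → 4
  π[v,z,f](R) → 4
  (σ[f>=8](R) ∪ π[v,z,f](R)) → 4
  γ[v; MIN(f)→g]((σ[f>=8](R) ∪ π[v,z,f](R))) → 3
E2 subexpression sizes:
  R → 4
  σ[f>=8](R) → 0
  R → 4
  π[v,z,f](R) → 4
  (σ[f>=8](R) ∪ π[v,z,f](R)) → 4
  γ[v; MAX(f)→g]((σ[f>=8](R) ∪ π[v,z,f](R))) → 3

E1 result:
v | g
r | 4
s | 2
t | 3
E2 result:
v | g
r | 7
s | 2
t | 3
Witness: ('r', 7) appears 0× in E1 but 1× in E2.

no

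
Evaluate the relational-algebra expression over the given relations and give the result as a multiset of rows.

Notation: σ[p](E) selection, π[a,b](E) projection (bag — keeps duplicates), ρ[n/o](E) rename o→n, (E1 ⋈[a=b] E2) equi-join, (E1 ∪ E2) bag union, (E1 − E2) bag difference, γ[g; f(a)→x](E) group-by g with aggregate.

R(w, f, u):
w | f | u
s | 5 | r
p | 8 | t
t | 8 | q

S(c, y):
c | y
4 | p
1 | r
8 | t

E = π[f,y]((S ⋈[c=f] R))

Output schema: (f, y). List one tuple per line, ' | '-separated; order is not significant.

Stepwise |·|:
  S → 3
  R → 3
  (S ⋈[c=f] R) → 2
  π[f,y]((S ⋈[c=f] R)) → 2

== RESULT ==
f | y
8 | t
8 | t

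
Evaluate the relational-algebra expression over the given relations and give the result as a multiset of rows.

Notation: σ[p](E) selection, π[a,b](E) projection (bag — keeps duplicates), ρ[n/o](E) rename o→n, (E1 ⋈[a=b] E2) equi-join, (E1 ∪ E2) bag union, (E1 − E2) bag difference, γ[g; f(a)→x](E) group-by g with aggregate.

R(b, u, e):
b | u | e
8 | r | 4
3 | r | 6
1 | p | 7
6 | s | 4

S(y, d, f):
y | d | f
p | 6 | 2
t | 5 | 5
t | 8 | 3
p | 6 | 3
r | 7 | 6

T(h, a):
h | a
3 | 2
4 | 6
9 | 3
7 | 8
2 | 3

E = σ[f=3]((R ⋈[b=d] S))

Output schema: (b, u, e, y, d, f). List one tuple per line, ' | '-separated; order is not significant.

Row counts bottom-up:
  R → 4
  S → 5
  (R ⋈[b=d] S) → 3
  σ[f=3]((R ⋈[b=d] S)) → 2

== RESULT ==
b | u | e | y | d | f
6 | s | 4 | p | 6 | 3
8 | r | 4 | t | 8 | 3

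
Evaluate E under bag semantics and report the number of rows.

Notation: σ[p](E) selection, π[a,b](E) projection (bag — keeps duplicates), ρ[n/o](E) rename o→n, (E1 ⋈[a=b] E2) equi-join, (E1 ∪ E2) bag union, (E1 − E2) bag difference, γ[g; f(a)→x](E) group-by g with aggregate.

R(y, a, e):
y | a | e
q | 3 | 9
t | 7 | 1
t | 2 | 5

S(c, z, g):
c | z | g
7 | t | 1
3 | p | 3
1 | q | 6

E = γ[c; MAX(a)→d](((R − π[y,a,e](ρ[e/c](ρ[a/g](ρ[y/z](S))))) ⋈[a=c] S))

Per-node cardinality:
  R → 3
  S → 3
  ρ[y/z](S) → 3
  ρ[a/g](ρ[y/z](S)) → 3
  ρ[e/c](ρ[a/g](ρ[y/z](S))) → 3
  π[y,a,e](ρ[e/c](ρ[a/g](ρ[y/z](S)))) → 3
  (R − π[y,a,e](ρ[e/c](ρ[a/g](ρ[y/z](S))))) → 3
  S → 3
  ((R − π[y,a,e](ρ[e/c](ρ[a/g](ρ[y/z](S))))) ⋈[a=c] S) → 2
  γ[c; MAX(a)→d](((R − π[y,a,e](ρ[e/c](ρ[a/g](ρ[y/z](S))))) ⋈[a=c] S)) → 2

|E| = 2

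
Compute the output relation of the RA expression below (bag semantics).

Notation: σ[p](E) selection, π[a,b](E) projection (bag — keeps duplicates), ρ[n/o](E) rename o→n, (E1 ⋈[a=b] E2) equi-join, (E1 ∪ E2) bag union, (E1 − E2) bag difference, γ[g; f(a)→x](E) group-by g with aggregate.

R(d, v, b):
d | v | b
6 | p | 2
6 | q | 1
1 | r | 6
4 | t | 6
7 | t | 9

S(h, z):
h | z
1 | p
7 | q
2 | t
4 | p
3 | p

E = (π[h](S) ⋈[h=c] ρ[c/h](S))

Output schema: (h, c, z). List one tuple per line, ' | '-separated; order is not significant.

Stepwise |·|:
  S → 5
  π[h](S) → 5
  S → 5
  ρ[c/h](S) → 5
  (π[h](S) ⋈[h=c] ρ[c/h](S)) → 5

== RESULT ==
h | c | z
1 | 1 | p
2 | 2 | t
3 | 3 | p
4 | 4 | p
7 | 7 | q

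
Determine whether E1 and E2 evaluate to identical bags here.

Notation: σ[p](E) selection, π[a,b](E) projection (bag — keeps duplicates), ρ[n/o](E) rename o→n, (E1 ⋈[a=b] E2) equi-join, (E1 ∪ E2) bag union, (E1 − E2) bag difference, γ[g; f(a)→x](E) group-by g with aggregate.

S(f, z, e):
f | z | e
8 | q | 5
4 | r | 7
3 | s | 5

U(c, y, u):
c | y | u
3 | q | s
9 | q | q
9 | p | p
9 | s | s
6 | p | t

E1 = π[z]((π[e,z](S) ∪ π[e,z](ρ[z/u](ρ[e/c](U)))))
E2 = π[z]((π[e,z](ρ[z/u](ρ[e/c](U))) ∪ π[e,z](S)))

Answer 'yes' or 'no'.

E1 subexpression sizes:
  S → 3
  π[e,z](S) → 3
  U → 5
  ρ[e/c](U) → 5
  ρ[z/u](ρ[e/c](U)) → 5
  π[e,z](ρ[z/u](ρ[e/c](U))) → 5
  (π[e,z](S) ∪ π[e,z](ρ[z/u](ρ[e/c](U)))) → 8
  π[z]((π[e,z](S) ∪ π[e,z](ρ[z/u](ρ[e/c](U))))) → 8
E2 subexpression sizes:
  U → 5
  ρ[e/c](U) → 5
  ρ[z/u](ρ[e/c](U)) → 5
  π[e,z](ρ[z/u](ρ[e/c](U))) → 5
  S → 3
  π[e,z](S) → 3
  (π[e,z](ρ[z/u](ρ[e/c](U))) ∪ π[e,z](S)) → 8
  π[z]((π[e,z](ρ[z/u](ρ[e/c](U))) ∪ π[e,z](S))) → 8

E1 and E2 produce the same multiset:
z
p
q
q
r
s
s
s
t

yes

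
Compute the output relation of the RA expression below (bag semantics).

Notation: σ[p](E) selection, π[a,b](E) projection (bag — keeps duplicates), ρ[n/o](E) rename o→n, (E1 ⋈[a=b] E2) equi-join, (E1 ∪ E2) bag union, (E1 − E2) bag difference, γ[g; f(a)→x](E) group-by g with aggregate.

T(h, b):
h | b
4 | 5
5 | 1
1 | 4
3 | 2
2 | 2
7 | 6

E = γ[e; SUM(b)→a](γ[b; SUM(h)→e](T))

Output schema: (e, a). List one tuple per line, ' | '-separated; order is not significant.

Stepwise |·|:
  T → 6
  γ[b; SUM(h)→e](T) → 5
  γ[e; SUM(b)→a](γ[b; SUM(h)→e](T)) → 4

== RESULT ==
e | a
1 | 4
4 | 5
5 | 3
7 | 6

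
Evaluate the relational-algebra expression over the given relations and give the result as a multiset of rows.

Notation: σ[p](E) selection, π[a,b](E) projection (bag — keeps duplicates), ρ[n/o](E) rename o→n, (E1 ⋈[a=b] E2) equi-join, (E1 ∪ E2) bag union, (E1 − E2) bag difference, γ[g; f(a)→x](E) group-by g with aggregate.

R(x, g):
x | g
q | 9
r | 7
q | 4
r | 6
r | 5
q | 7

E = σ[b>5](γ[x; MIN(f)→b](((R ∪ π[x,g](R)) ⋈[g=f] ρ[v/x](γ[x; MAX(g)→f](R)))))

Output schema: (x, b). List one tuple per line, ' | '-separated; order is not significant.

Subexpression sizes:
  R → 6
  R → 6
  π[x,g](R) → 6
  (R ∪ π[x,g](R)) → 12
  R → 6
  γ[x; MAX(g)→f](R) → 2
  ρ[v/x](γ[x; MAX(g)→f](R)) → 2
  ((R ∪ π[x,g](R)) ⋈[g=f] ρ[v/x](γ[x; MAX(g)→f](R))) → 6
  γ[x; MIN(f)→b](((R ∪ π[x,g](R)) ⋈[g=f] ρ[v/x](γ[x; MAX(g)→f](R)))) → 2
  σ[b>5](γ[x; MIN(f)→b](((R ∪ π[x,g](R)) ⋈[g=f] ρ[v/x](γ[x; MAX(g)→f](R))))) → 2

== RESULT ==
x | b
q | 7
r | 7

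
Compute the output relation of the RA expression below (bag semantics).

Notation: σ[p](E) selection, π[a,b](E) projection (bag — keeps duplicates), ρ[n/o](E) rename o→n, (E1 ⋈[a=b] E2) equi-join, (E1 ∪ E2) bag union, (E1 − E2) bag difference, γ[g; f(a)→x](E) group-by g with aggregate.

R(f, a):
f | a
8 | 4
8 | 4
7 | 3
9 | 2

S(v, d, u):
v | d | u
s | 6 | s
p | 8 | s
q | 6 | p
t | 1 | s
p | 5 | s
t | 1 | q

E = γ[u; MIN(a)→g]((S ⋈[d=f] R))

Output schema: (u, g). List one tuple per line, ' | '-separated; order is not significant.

Stepwise |·|:
  S → 6
  R → 4
  (S ⋈[d=f] R) → 2
  γ[u; MIN(a)→g]((S ⋈[d=f] R)) → 1

== RESULT ==
u | g
s | 4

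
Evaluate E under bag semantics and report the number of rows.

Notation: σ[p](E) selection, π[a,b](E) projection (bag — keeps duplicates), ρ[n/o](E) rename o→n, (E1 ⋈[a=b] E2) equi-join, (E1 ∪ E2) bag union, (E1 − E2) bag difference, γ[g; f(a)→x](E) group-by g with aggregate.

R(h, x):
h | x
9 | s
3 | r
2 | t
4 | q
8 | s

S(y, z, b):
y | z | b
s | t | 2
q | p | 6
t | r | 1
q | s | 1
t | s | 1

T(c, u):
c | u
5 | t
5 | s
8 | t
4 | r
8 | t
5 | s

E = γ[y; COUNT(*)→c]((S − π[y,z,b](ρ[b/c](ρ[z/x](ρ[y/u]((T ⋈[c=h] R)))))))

Stepwise |·|:
  S → 5
  T → 6
  R → 5
  (T ⋈[c=h] R) → 3
  ρ[y/u]((T ⋈[c=h] R)) → 3
  ρ[z/x](ρ[y/u]((T ⋈[c=h] R))) → 3
  ρ[b/c](ρ[z/x](ρ[y/u]((T ⋈[c=h] R)))) → 3
  π[y,z,b](ρ[b/c](ρ[z/x](ρ[y/u]((T ⋈[c=h] R))))) → 3
  (S − π[y,z,b](ρ[b/c](ρ[z/x](ρ[y/u]((T ⋈[c=h] R)))))) → 5
  γ[y; COUNT(*)→c]((S − π[y,z,b](ρ[b/c](ρ[z/x](ρ[y/u]((T ⋈[c=h] R))))))) → 3

|E| = 3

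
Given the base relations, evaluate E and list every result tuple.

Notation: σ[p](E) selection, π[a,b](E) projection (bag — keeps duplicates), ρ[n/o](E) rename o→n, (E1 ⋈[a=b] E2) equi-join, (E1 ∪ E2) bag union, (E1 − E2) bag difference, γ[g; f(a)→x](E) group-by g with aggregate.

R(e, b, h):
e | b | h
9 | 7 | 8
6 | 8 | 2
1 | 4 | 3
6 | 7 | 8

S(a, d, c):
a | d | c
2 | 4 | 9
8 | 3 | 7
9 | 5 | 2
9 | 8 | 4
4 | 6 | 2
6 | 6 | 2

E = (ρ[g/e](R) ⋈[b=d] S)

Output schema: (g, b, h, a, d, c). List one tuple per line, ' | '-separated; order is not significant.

Per-node cardinality:
  R → 4
  ρ[g/e](R) → 4
  S → 6
  (ρ[g/e](R) ⋈[b=d] S) → 2

== RESULT ==
g | b | h | a | d | c
1 | 4 | 3 | 2 | 4 | 9
6 | 8 | 2 | 9 | 8 | 4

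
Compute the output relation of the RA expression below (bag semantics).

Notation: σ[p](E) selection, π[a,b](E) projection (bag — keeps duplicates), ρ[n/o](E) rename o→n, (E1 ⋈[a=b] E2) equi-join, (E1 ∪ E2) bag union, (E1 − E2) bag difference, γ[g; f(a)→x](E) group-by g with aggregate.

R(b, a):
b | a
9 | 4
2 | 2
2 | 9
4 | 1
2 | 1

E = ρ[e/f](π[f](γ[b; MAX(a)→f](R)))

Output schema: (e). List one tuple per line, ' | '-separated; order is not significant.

Per-node cardinality:
  R → 5
  γ[b; MAX(a)→f](R) → 3
  π[f](γ[b; MAX(a)→f](R)) → 3
  ρ[e/f](π[f](γ[b; MAX(a)→f](R))) → 3

== RESULT ==
e
1
4
9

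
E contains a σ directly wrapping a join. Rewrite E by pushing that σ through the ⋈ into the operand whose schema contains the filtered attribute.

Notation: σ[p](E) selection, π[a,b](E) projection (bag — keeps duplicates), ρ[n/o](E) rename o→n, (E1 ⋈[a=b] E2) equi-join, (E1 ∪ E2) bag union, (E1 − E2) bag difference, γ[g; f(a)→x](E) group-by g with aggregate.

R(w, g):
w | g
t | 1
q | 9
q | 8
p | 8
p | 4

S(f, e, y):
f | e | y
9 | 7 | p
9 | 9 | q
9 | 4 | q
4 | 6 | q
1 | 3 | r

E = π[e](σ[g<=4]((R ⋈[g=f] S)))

σ filters on g, owned by the left side.
E' = π[e]((σ[g<=4](R) ⋈[g=f] S))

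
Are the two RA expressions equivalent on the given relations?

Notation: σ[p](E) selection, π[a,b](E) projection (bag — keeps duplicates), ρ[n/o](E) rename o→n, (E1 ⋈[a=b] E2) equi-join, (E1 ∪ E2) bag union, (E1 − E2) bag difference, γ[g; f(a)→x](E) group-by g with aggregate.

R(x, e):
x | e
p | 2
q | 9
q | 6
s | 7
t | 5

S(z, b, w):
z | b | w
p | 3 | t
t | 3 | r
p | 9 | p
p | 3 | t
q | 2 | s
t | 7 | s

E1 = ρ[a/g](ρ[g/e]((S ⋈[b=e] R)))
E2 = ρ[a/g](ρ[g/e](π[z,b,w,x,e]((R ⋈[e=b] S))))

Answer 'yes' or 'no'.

E1 subexpression sizes:
  S → 6
  R → 5
  (S ⋈[b=e] R) → 3
  ρ[g/e]((S ⋈[b=e] R)) → 3
  ρ[a/g](ρ[g/e]((S ⋈[b=e] R))) → 3
E2 subexpression sizes:
  R → 5
  S → 6
  (R ⋈[e=b] S) → 3
  π[z,b,w,x,e]((R ⋈[e=b] S)) → 3
  ρ[g/e](π[z,b,w,x,e]((R ⋈[e=b] S))) → 3
  ρ[a/g](ρ[g/e](π[z,b,w,x,e]((R ⋈[e=b] S)))) → 3

E1 and E2 produce the same multiset:
z | b | w | x | a
p | 9 | p | q | 9
q | 2 | s | p | 2
t | 7 | s | s | 7

yes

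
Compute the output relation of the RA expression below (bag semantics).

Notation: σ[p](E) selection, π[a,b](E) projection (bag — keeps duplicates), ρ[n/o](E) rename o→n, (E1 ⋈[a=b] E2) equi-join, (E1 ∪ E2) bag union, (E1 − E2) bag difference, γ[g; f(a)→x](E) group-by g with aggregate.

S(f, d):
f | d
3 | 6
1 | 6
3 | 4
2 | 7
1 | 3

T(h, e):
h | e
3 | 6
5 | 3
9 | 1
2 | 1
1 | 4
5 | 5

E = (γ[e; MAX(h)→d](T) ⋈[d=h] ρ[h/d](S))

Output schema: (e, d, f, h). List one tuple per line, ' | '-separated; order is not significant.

Row counts bottom-up:
  T → 6
  γ[e; MAX(h)→d](T) → 5
  S → 5
  ρ[h/d](S) → 5
  (γ[e; MAX(h)→d](T) ⋈[d=h] ρ[h/d](S)) → 1

== RESULT ==
e | d | f | h
6 | 3 | 1 | 3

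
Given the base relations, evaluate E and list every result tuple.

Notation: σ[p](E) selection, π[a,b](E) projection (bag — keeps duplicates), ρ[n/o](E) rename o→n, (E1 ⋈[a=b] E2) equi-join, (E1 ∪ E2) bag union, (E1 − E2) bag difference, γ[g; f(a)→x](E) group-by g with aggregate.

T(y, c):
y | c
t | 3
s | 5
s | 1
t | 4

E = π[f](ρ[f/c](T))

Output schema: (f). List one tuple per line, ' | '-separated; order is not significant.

Stepwise |·|:
  T → 4
  ρ[f/c](T) → 4
  π[f](ρ[f/c](T)) → 4

== RESULT ==
f
1
3
4
5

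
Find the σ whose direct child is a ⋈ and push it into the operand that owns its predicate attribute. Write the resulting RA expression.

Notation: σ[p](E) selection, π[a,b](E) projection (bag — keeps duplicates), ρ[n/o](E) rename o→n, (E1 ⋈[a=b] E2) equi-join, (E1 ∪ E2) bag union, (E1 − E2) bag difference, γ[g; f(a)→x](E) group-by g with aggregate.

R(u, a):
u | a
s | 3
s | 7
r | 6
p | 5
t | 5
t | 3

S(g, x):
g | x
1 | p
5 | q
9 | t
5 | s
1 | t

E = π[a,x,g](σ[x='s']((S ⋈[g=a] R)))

σ filters on x, owned by the left side.
E' = π[a,x,g]((σ[x='s'](S) ⋈[g=a] R))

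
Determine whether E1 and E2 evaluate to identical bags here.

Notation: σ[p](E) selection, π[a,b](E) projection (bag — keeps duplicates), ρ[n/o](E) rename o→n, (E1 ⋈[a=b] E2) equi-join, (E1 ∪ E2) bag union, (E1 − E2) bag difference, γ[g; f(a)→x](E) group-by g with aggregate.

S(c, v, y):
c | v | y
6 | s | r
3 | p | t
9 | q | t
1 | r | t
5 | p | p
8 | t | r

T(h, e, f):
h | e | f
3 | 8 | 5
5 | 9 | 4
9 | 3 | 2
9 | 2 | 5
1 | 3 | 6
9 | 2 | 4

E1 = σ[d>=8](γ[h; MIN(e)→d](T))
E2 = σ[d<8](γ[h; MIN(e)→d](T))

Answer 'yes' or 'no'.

E1 row counts bottom-up:
  T → 6
  γ[h; MIN(e)→d](T) → 4
  σ[d>=8](γ[h; MIN(e)→d](T)) → 2
E2 row counts bottom-up:
  T → 6
  γ[h; MIN(e)→d](T) → 4
  σ[d<8](γ[h; MIN(e)→d](T)) → 2

E1 result:
h | d
3 | 8
5 | 9
E2 result:
h | d
1 | 3
9 | 2
Witness: (5, 9) appears 1× in E1 but 0× in E2.

no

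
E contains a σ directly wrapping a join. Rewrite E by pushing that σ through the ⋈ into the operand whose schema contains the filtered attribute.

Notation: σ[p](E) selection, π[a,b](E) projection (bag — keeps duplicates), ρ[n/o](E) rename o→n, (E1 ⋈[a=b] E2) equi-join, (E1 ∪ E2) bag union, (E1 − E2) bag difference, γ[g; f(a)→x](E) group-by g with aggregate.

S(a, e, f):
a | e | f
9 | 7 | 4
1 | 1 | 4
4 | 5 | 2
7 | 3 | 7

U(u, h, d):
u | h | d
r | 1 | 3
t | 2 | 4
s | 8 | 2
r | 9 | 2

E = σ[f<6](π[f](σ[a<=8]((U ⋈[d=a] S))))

σ filters on a, owned by the right side.
E' = σ[f<6](π[f]((U ⋈[d=a] σ[a<=8](S))))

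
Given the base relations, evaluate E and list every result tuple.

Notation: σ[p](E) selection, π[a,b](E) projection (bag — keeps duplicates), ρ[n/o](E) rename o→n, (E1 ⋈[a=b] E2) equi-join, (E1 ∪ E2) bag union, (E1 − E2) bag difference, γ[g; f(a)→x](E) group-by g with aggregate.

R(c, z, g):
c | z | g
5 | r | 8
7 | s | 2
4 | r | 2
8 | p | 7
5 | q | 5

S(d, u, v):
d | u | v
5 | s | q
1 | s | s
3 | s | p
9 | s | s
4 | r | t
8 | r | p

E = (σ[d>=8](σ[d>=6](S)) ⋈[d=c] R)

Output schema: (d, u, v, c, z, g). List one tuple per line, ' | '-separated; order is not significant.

Stepwise |·|:
  S → 6
  σ[d>=6](S) → 2
  σ[d>=8](σ[d>=6](S)) → 2
  R → 5
  (σ[d>=8](σ[d>=6](S)) ⋈[d=c] R) → 1

== RESULT ==
d | u | v | c | z | g
8 | r | p | 8 | p | 7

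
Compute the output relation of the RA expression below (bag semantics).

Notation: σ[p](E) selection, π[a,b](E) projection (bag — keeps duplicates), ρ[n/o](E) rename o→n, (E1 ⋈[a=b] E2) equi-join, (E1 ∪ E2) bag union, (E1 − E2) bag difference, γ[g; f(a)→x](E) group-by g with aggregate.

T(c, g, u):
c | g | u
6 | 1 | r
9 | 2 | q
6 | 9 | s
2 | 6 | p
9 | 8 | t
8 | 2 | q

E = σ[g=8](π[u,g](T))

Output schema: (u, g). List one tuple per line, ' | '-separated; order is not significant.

Per-node cardinality:
  T → 6
  π[u,g](T) → 6
  σ[g=8](π[u,g](T)) → 1

== RESULT ==
u | g
t | 8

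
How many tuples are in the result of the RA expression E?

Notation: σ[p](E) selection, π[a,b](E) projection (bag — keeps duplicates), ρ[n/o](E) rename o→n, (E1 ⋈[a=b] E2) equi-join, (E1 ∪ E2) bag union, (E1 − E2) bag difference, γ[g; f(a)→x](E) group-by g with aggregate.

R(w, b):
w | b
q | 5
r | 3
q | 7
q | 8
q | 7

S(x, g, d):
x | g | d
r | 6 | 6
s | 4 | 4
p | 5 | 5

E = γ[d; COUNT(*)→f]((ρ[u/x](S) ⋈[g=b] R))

Subexpression sizes:
  S → 3
  ρ[u/x](S) → 3
  R → 5
  (ρ[u/x](S) ⋈[g=b] R) → 1
  γ[d; COUNT(*)→f]((ρ[u/x](S) ⋈[g=b] R)) → 1

|E| = 1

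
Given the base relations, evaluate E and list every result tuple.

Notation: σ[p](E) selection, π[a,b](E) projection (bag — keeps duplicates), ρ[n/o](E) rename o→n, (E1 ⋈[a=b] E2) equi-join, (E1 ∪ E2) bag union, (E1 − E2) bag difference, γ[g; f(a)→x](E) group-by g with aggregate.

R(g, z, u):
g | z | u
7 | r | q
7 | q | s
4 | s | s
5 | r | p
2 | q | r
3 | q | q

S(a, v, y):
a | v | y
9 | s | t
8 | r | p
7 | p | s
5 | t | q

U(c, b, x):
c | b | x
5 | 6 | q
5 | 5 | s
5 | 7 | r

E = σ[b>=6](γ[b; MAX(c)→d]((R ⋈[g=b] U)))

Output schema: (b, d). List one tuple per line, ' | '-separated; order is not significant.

Stepwise |·|:
  R → 6
  U → 3
  (R ⋈[g=b] U) → 3
  γ[b; MAX(c)→d]((R ⋈[g=b] U)) → 2
  σ[b>=6](γ[b; MAX(c)→d]((R ⋈[g=b] U))) → 1

== RESULT ==
b | d
7 | 5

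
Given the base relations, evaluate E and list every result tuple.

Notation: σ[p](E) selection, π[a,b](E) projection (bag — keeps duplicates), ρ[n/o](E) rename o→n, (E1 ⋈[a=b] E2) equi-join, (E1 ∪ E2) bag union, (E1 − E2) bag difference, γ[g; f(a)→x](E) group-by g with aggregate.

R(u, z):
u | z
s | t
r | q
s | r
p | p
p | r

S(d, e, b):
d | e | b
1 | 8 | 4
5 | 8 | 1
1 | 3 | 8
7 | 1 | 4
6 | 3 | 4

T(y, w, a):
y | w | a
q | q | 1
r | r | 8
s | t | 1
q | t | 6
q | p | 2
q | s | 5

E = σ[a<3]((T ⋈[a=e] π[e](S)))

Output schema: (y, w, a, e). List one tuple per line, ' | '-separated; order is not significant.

Stepwise |·|:
  T → 6
  S → 5
  π[e](S) → 5
  (T ⋈[a=e] π[e](S)) → 4
  σ[a<3]((T ⋈[a=e] π[e](S))) → 2

== RESULT ==
y | w | a | e
q | q | 1 | 1
s | t | 1 | 1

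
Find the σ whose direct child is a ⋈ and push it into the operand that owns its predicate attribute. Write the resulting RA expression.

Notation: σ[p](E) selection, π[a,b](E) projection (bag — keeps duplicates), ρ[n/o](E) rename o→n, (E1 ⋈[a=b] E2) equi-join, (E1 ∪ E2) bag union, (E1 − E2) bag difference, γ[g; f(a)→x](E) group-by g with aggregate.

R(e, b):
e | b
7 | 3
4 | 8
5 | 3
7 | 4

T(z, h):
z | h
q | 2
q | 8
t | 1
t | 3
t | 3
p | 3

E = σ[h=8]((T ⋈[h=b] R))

σ filters on h, owned by the left side.
E' = (σ[h=8](T) ⋈[h=b] R)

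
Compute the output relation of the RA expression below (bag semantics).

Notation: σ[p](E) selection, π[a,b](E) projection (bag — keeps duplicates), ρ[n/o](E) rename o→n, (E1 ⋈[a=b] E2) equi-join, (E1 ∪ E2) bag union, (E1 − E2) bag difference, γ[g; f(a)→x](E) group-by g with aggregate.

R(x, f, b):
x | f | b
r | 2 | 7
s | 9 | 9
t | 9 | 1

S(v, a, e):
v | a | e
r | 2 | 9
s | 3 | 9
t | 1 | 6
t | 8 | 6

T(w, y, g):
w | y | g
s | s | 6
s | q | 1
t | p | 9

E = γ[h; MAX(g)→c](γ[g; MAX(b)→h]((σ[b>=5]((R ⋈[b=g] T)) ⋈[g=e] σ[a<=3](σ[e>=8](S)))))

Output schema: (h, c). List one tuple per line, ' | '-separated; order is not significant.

Subexpression sizes:
  R → 3
  T → 3
  (R ⋈[b=g] T) → 2
  σ[b>=5]((R ⋈[b=g] T)) → 1
  S → 4
  σ[e>=8](S) → 2
  σ[a<=3](σ[e>=8](S)) → 2
  (σ[b>=5]((R ⋈[b=g] T)) ⋈[g=e] σ[a<=3](σ[e>=8](S))) → 2
  γ[g; MAX(b)→h]((σ[b>=5]((R ⋈[b=g] T)) ⋈[g=e] σ[a<=3](σ[e>=8](S)))) → 1
  γ[h; MAX(g)→c](γ[g; MAX(b)→h]((σ[b>=5]((R ⋈[b=g] T)) ⋈[g=e] σ[a<=3](σ[e>=8](S))))) → 1

== RESULT ==
h | c
9 | 9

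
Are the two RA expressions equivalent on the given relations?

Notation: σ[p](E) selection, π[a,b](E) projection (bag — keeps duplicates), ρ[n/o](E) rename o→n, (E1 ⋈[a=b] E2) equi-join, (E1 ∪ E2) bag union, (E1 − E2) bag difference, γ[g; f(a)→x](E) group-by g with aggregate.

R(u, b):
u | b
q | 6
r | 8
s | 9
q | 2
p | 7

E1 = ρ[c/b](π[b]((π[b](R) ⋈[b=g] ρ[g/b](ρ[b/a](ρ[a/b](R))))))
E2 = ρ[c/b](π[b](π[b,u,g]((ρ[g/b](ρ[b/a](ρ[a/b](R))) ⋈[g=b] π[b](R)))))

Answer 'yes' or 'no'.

E1 stepwise |·|:
  R → 5
  π[b](R) → 5
  R → 5
  ρ[a/b](R) → 5
  ρ[b/a](ρ[a/b](R)) → 5
  ρ[g/b](ρ[b/a](ρ[a/b](R))) → 5
  (π[b](R) ⋈[b=g] ρ[g/b](ρ[b/a](ρ[a/b](R)))) → 5
  π[b]((π[b](R) ⋈[b=g] ρ[g/b](ρ[b/a](ρ[a/b](R))))) → 5
  ρ[c/b](π[b]((π[b](R) ⋈[b=g] ρ[g/b](ρ[b/a](ρ[a/b](R)))))) → 5
E2 stepwise |·|:
  R → 5
  ρ[a/b](R) → 5
  ρ[b/a](ρ[a/b](R)) → 5
  ρ[g/b](ρ[b/a](ρ[a/b](R))) → 5
  R → 5
  π[b](R) → 5
  (ρ[g/b](ρ[b/a](ρ[a/b](R))) ⋈[g=b] π[b](R)) → 5
  π[b,u,g]((ρ[g/b](ρ[b/a](ρ[a/b](R))) ⋈[g=b] π[b](R))) → 5
  π[b](π[b,u,g]((ρ[g/b](ρ[b/a](ρ[a/b](R))) ⋈[g=b] π[b](R)))) → 5
  ρ[c/b](π[b](π[b,u,g]((ρ[g/b](ρ[b/a](ρ[a/b](R))) ⋈[g=b] π[b](R))))) → 5

E1 and E2 produce the same multiset:
c
2
6
7
8
9

yes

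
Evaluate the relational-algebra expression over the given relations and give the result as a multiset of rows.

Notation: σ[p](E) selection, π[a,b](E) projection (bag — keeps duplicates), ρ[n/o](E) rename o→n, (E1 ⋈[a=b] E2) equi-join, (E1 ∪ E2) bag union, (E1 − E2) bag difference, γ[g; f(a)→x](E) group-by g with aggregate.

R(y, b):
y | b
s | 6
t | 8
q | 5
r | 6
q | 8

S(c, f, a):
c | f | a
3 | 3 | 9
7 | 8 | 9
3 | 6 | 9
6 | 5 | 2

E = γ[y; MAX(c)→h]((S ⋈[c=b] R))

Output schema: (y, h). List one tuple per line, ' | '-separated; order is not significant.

Per-node cardinality:
  S → 4
  R → 5
  (S ⋈[c=b] R) → 2
  γ[y; MAX(c)→h]((S ⋈[c=b] R)) → 2

== RESULT ==
y | h
r | 6
s | 6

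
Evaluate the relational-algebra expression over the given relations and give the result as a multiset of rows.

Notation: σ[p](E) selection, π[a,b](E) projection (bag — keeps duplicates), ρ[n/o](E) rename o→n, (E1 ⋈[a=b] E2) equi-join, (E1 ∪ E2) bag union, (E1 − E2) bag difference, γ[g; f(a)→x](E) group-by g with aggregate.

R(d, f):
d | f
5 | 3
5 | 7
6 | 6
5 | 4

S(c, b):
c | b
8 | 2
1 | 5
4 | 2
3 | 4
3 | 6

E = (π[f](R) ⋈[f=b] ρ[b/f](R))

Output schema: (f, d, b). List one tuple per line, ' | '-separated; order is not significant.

Per-node cardinality:
  R → 4
  π[f](R) → 4
  R → 4
  ρ[b/f](R) → 4
  (π[f](R) ⋈[f=b] ρ[b/f](R)) → 4

== RESULT ==
f | d | b
3 | 5 | 3
4 | 5 | 4
6 | 6 | 6
7 | 5 | 7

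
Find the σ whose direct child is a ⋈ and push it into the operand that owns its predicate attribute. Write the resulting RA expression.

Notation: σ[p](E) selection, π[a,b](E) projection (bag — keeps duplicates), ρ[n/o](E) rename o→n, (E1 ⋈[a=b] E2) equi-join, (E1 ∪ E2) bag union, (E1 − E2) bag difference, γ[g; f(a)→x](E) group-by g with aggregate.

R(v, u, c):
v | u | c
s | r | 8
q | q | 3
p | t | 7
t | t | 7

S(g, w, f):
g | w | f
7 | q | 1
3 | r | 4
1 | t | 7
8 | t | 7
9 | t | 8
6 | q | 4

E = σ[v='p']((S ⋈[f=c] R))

σ filters on v, owned by the right side.
E' = (S ⋈[f=c] σ[v='p'](R))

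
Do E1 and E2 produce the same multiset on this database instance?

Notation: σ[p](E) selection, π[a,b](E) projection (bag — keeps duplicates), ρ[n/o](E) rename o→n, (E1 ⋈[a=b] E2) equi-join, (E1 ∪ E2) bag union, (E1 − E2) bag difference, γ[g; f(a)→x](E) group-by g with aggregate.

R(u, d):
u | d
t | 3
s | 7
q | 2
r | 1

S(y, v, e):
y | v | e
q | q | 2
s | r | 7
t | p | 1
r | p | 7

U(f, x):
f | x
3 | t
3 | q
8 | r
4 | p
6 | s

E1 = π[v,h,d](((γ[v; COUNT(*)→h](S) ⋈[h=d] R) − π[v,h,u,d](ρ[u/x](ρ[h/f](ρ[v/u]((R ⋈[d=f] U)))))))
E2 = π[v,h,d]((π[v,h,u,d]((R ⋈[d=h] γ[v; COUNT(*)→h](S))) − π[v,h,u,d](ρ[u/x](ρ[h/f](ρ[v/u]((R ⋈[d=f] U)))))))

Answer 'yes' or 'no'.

E1 subexpression sizes:
  S → 4
  γ[v; COUNT(*)→h](S) → 3
  R → 4
  (γ[v; COUNT(*)→h](S) ⋈[h=d] R) → 3
  R → 4
  U → 5
  (R ⋈[d=f] U) → 2
  ρ[v/u]((R ⋈[d=f] U)) → 2
  ρ[h/f](ρ[v/u]((R ⋈[d=f] U))) → 2
  ρ[u/x](ρ[h/f](ρ[v/u]((R ⋈[d=f] U)))) → 2
  π[v,h,u,d](ρ[u/x](ρ[h/f](ρ[v/u]((R ⋈[d=f] U))))) → 2
  ((γ[v; COUNT(*)→h](S) ⋈[h=d] R) − π[v,h,u,d](ρ[u/x](ρ[h/f](ρ[v/u]((R ⋈[d=f] U)))))) → 3
  π[v,h,d](((γ[v; COUNT(*)→h](S) ⋈[h=d] R) − π[v,h,u,d](ρ[u/x](ρ[h/f](ρ[v/u]((R ⋈[d=f] U))))))) → 3
E2 subexpression sizes:
  R → 4
  S → 4
  γ[v; COUNT(*)→h](S) → 3
  (R ⋈[d=h] γ[v; COUNT(*)→h](S)) → 3
  π[v,h,u,d]((R ⋈[d=h] γ[v; COUNT(*)→h](S))) → 3
  R → 4
  U → 5
  (R ⋈[d=f] U) → 2
  ρ[v/u]((R ⋈[d=f] U)) → 2
  ρ[h/f](ρ[v/u]((R ⋈[d=f] U))) → 2
  ρ[u/x](ρ[h/f](ρ[v/u]((R ⋈[d=f] U)))) → 2
  π[v,h,u,d](ρ[u/x](ρ[h/f](ρ[v/u]((R ⋈[d=f] U))))) → 2
  (π[v,h,u,d]((R ⋈[d=h] γ[v; COUNT(*)→h](S))) − π[v,h,u,d](ρ[u/x](ρ[h/f](ρ[v/u]((R ⋈[d=f] U)))))) → 3
  π[v,h,d]((π[v,h,u,d]((R ⋈[d=h] γ[v; COUNT(*)→h](S))) − π[v,h,u,d](ρ[u/x](ρ[h/f](ρ[v/u]((R ⋈[d=f] U))))))) → 3

E1 and E2 produce the same multiset:
v | h | d
p | 2 | 2
q | 1 | 1
r | 1 | 1

yes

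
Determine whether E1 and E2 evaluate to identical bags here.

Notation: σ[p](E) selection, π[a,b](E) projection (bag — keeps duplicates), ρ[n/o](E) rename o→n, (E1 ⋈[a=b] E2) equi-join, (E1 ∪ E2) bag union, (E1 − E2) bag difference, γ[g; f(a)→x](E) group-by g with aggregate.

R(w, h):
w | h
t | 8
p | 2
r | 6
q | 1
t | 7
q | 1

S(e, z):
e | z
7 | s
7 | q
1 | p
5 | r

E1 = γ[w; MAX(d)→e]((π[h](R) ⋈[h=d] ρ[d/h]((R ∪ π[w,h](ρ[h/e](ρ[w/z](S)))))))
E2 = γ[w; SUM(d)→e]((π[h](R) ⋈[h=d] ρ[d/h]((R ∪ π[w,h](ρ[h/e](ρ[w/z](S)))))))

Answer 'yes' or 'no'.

E1 stepwise |·|:
  R → 6
  π[h](R) → 6
  R → 6
  S → 4
  ρ[w/z](S) → 4
  ρ[h/e](ρ[w/z](S)) → 4
  π[w,h](ρ[h/e](ρ[w/z](S))) → 4
  (R ∪ π[w,h](ρ[h/e](ρ[w/z](S)))) → 10
  ρ[d/h]((R ∪ π[w,h](ρ[h/e](ρ[w/z](S))))) → 10
  (π[h](R) ⋈[h=d] ρ[d/h]((R ∪ π[w,h](ρ[h/e](ρ[w/z](S)))))) → 12
  γ[w; MAX(d)→e]((π[h](R) ⋈[h=d] ρ[d/h]((R ∪ π[w,h](ρ[h/e](ρ[w/z](S))))))) → 5
E2 stepwise |·|:
  R → 6
  π[h](R) → 6
  R → 6
  S → 4
  ρ[w/z](S) → 4
  ρ[h/e](ρ[w/z](S)) → 4
  π[w,h](ρ[h/e](ρ[w/z](S))) → 4
  (R ∪ π[w,h](ρ[h/e](ρ[w/z](S)))) → 10
  ρ[d/h]((R ∪ π[w,h](ρ[h/e](ρ[w/z](S))))) → 10
  (π[h](R) ⋈[h=d] ρ[d/h]((R ∪ π[w,h](ρ[h/e](ρ[w/z](S)))))) → 12
  γ[w; SUM(d)→e]((π[h](R) ⋈[h=d] ρ[d/h]((R ∪ π[w,h](ρ[h/e](ρ[w/z](S))))))) → 5

E1 result:
w | e
p | 2
q | 7
r | 6
s | 7
t | 8
E2 result:
w | e
p | 4
q | 11
r | 6
s | 7
t | 15
Witness: ('t', 8) appears 1× in E1 but 0× in E2.

no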